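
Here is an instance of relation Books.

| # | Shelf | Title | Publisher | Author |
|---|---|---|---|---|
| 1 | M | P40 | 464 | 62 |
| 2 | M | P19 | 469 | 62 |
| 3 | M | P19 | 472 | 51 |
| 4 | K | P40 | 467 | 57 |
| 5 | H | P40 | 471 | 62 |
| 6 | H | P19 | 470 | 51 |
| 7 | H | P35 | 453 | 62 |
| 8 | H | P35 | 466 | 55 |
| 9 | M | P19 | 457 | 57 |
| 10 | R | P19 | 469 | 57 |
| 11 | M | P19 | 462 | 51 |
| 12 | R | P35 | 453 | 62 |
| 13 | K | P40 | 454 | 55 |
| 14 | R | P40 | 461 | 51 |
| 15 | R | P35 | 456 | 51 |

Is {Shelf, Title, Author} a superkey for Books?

No

Rows 3 and 11 have the same {Shelf, Title, Author} value (Shelf=M, Title=P19, Author=51) but are distinct tuples, so {Shelf, Title, Author} does not determine every attribute — not a superkey.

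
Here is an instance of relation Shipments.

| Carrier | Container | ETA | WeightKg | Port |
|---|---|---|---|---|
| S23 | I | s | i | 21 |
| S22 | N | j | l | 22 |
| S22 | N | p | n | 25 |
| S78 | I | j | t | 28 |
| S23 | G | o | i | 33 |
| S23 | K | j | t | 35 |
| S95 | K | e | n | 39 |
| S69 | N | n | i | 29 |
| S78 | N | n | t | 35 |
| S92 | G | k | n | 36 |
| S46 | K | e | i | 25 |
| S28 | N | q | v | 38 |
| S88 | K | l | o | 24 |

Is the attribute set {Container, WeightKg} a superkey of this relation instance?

All 13 rows have distinct {Container, WeightKg} values, so {Container, WeightKg} → (all attributes) holds and {Container, WeightKg} is a superkey.

Yes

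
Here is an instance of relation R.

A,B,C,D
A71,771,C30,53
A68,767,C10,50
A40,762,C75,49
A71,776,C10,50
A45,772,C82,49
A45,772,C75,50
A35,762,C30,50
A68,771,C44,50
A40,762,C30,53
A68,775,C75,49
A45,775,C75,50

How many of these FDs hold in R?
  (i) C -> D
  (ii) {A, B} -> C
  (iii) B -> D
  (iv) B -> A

(i) C -> D: C=C30: 3 rows → D takes values {53, 50} — violation; C=C75: 4 rows → D takes values {49, 50} — violation — fails.
(ii) {A, B} -> C: (A=A40, B=762): 2 rows → C takes values {C75, C30} — violation; (A=A45, B=772): 2 rows → C takes values {C82, C75} — violation — fails.
(iii) B -> D: B=771: 2 rows → D takes values {53, 50} — violation; B=762: 3 rows → D takes values {49, 50, 53} — violation; B=772: 2 rows → D takes values {49, 50} — violation; B=775: 2 rows → D takes values {49, 50} — violation — fails.
(iv) B -> A: B=771: 2 rows → A takes values {A71, A68} — violation; B=762: 3 rows → A takes values {A40, A35} — violation; B=775: 2 rows → A takes values {A68, A45} — violation — fails.
None of the 4 dependencies hold.

0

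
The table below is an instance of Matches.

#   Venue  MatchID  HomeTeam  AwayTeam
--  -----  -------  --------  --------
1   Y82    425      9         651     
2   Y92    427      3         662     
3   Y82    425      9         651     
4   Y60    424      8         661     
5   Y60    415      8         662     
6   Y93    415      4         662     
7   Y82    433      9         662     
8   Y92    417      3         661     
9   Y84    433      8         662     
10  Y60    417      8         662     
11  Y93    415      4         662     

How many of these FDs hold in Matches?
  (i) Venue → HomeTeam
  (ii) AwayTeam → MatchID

(i) Venue → HomeTeam: every LHS value maps to a single RHS value — holds.
(ii) AwayTeam → MatchID: AwayTeam=662: rows 2, 5, 6, 7, 9, 10, 11 → MatchID takes values {427, 415, 433, 417} — violation; AwayTeam=661: rows 4, 8 → MatchID takes values {424, 417} — violation — fails.
1 of the 2 dependencies holds.

1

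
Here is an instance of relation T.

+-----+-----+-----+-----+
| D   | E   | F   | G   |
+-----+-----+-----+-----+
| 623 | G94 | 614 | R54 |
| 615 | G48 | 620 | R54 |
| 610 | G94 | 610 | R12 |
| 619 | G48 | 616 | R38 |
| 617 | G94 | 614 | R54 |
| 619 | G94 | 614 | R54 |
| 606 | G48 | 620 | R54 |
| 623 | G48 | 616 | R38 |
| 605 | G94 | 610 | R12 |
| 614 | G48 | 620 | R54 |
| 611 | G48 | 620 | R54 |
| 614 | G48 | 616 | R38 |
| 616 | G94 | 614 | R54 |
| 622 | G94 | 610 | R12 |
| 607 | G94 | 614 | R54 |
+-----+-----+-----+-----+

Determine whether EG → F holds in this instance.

Yes

(E=G94, G=R54): 5 rows → F = 614, 614, 614, 614, 614 ✓
(E=G48, G=R54): 4 rows → F = 620, 620, 620, 620 ✓
(E=G94, G=R12): 3 rows → F = 610, 610, 610 ✓
(E=G48, G=R38): 3 rows → F = 616, 616, 616 ✓
Every EG value is associated with a single F value, so EG → F holds.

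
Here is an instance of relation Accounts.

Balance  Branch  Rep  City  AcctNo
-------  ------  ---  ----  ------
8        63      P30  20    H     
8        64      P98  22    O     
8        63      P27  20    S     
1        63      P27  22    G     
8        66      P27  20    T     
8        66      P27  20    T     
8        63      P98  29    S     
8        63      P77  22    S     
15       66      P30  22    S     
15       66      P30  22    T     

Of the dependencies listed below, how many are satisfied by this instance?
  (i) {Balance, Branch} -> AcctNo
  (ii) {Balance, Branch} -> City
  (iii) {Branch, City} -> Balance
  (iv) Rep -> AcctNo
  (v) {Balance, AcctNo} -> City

(i) {Balance, Branch} -> AcctNo: (Balance=8, Branch=63): 4 rows → AcctNo takes values {H, S} — violation; (Balance=15, Branch=66): 2 rows → AcctNo takes values {S, T} — violation — fails.
(ii) {Balance, Branch} -> City: (Balance=8, Branch=63): 4 rows → City takes values {20, 29, 22} — violation — fails.
(iii) {Branch, City} -> Balance: (Branch=63, City=22): 2 rows → Balance takes values {1, 8} — violation — fails.
(iv) Rep -> AcctNo: Rep=P30: 3 rows → AcctNo takes values {H, S, T} — violation; Rep=P98: 2 rows → AcctNo takes values {O, S} — violation; Rep=P27: 4 rows → AcctNo takes values {S, G, T} — violation — fails.
(v) {Balance, AcctNo} -> City: (Balance=8, AcctNo=S): 3 rows → City takes values {20, 29, 22} — violation — fails.
None of the 5 dependencies hold.

0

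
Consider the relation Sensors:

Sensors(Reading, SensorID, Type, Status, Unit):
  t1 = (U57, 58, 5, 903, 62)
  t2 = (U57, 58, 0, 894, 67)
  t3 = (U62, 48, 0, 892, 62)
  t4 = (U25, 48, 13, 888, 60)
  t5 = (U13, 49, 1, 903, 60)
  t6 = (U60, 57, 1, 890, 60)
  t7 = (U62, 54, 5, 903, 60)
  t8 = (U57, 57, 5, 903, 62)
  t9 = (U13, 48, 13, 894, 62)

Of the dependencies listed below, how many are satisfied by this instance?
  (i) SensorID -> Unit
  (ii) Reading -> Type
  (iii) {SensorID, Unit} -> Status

0

(i) SensorID -> Unit: SensorID=58: rows 1, 2 → Unit takes values {62, 67} — violation; SensorID=48: rows 3, 4, 9 → Unit takes values {62, 60} — violation; SensorID=57: rows 6, 8 → Unit takes values {60, 62} — violation — fails.
(ii) Reading -> Type: Reading=U57: rows 1, 2, 8 → Type takes values {5, 0} — violation; Reading=U62: rows 3, 7 → Type takes values {0, 5} — violation; Reading=U13: rows 5, 9 → Type takes values {1, 13} — violation — fails.
(iii) {SensorID, Unit} -> Status: (SensorID=48, Unit=62): rows 3, 9 → Status takes values {892, 894} — violation — fails.
None of the 3 dependencies hold.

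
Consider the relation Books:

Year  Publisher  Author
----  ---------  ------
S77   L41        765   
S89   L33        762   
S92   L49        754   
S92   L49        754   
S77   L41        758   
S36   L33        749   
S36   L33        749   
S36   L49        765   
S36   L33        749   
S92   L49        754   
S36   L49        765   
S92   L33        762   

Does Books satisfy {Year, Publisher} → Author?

(Year=S77, Publisher=L41): 2 rows → Author takes values {765, 758} — violation
(Year=S89, Publisher=L33): 1 row → Author = 762 ✓
(Year=S92, Publisher=L49): 3 rows → Author = 754, 754, 754 ✓
(Year=S36, Publisher=L33): 3 rows → Author = 749, 749, 749 ✓
(Year=S36, Publisher=L49): 2 rows → Author = 765, 765 ✓
(Year=S92, Publisher=L33): 1 row → Author = 762 ✓
Two rows agree on {Year, Publisher} but differ on Author, so {Year, Publisher} → Author does not hold.

No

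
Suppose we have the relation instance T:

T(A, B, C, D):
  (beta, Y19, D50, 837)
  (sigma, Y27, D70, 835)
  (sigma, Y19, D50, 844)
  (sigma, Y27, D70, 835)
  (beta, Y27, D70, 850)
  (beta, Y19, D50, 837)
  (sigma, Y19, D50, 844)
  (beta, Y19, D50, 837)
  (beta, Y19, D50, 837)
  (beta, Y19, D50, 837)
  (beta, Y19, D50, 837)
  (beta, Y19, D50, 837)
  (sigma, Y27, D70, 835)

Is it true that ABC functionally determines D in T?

Yes

(A=beta, B=Y19, C=D50): 7 rows → D = 837, 837, 837, 837, 837, 837, 837 ✓
(A=sigma, B=Y27, C=D70): 3 rows → D = 835, 835, 835 ✓
(A=sigma, B=Y19, C=D50): 2 rows → D = 844, 844 ✓
(A=beta, B=Y27, C=D70): 1 row → D = 850 ✓
Every ABC value is associated with a single D value, so ABC → D holds.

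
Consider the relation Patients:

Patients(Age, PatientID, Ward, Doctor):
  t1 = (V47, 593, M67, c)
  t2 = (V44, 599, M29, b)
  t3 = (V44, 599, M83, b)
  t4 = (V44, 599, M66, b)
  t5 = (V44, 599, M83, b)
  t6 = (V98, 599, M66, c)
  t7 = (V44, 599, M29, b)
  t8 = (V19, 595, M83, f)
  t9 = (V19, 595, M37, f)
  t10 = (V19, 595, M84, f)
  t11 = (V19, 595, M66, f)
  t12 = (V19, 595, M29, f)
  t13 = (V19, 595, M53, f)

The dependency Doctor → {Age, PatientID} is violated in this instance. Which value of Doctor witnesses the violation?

c

Doctor=c: rows 1, 6 → {Age,PatientID} takes values {(V47, 593), (V98, 599)} — violation
Doctor=b: rows 2, 3, 4, 5, 7 → {Age,PatientID} = (V44, 599), (V44, 599), (V44, 599), (V44, 599), (V44, 599) ✓
Doctor=f: rows 8, 9, 10, 11, 12, 13 → {Age,PatientID} = (V19, 595), (V19, 595), (V19, 595), (V19, 595), (V19, 595), (V19, 595) ✓
The only Doctor value with inconsistent RHS is Doctor=c.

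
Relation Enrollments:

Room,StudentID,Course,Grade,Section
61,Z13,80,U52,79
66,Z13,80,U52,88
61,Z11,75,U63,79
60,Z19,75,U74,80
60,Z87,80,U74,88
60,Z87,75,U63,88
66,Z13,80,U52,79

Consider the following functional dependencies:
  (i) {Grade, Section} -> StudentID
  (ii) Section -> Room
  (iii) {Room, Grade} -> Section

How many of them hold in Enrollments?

1

(i) {Grade, Section} -> StudentID: every LHS value maps to a single RHS value — holds.
(ii) Section -> Room: Section=79: 3 rows → Room takes values {61, 66} — violation; Section=88: 3 rows → Room takes values {66, 60} — violation — fails.
(iii) {Room, Grade} -> Section: (Room=66, Grade=U52): 2 rows → Section takes values {88, 79} — violation; (Room=60, Grade=U74): 2 rows → Section takes values {80, 88} — violation — fails.
1 of the 3 dependencies holds.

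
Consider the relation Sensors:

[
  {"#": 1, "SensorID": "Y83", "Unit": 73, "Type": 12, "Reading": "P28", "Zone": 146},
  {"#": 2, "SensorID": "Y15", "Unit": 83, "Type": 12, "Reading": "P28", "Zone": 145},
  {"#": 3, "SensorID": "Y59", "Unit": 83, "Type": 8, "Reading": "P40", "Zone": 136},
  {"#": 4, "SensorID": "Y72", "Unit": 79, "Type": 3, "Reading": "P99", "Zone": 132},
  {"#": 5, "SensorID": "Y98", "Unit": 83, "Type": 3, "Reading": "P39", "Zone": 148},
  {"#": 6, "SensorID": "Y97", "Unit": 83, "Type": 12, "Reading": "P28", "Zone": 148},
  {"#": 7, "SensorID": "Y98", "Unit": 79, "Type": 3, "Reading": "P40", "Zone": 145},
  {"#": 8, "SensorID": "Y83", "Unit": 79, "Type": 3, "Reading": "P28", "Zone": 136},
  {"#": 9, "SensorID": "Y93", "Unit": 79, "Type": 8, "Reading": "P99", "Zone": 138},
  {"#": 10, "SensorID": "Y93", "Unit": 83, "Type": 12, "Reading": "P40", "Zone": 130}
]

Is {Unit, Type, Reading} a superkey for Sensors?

No

Rows 2 and 6 have the same {Unit, Type, Reading} value (Unit=83, Type=12, Reading=P28) but are distinct tuples, so {Unit, Type, Reading} does not determine every attribute — not a superkey.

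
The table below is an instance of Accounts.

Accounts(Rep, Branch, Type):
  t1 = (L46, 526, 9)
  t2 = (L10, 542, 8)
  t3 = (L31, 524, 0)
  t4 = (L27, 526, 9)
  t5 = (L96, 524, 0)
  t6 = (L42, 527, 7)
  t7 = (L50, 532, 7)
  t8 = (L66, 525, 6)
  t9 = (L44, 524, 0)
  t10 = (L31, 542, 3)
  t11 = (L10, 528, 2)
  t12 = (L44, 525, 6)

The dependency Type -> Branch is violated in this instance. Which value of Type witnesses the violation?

Type=9: rows 1, 4 → Branch = 526, 526 ✓
Type=8: row 2 → Branch = 542 ✓
Type=0: rows 3, 5, 9 → Branch = 524, 524, 524 ✓
Type=7: rows 6, 7 → Branch takes values {527, 532} — violation
Type=6: rows 8, 12 → Branch = 525, 525 ✓
Type=3: row 10 → Branch = 542 ✓
Type=2: row 11 → Branch = 528 ✓
The only Type value with inconsistent Branch is Type=7.

7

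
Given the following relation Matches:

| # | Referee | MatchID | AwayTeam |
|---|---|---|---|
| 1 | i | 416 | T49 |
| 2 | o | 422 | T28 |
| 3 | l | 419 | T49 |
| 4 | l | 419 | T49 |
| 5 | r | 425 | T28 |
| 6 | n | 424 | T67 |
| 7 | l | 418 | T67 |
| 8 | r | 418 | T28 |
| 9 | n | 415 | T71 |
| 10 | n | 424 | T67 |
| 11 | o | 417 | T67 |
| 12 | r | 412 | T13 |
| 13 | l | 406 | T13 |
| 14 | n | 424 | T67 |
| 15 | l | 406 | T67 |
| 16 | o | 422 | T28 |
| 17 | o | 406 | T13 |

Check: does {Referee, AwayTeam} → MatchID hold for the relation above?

No

(Referee=i, AwayTeam=T49): row 1 → MatchID = 416 ✓
(Referee=o, AwayTeam=T28): rows 2, 16 → MatchID = 422, 422 ✓
(Referee=l, AwayTeam=T49): rows 3, 4 → MatchID = 419, 419 ✓
(Referee=r, AwayTeam=T28): rows 5, 8 → MatchID takes values {425, 418} — violation
(Referee=n, AwayTeam=T67): rows 6, 10, 14 → MatchID = 424, 424, 424 ✓
(Referee=l, AwayTeam=T67): rows 7, 15 → MatchID takes values {418, 406} — violation
(Referee=n, AwayTeam=T71): row 9 → MatchID = 415 ✓
(Referee=o, AwayTeam=T67): row 11 → MatchID = 417 ✓
(Referee=r, AwayTeam=T13): row 12 → MatchID = 412 ✓
(Referee=l, AwayTeam=T13): row 13 → MatchID = 406 ✓
(Referee=o, AwayTeam=T13): row 17 → MatchID = 406 ✓
Two rows agree on {Referee, AwayTeam} but differ on MatchID, so {Referee, AwayTeam} → MatchID does not hold.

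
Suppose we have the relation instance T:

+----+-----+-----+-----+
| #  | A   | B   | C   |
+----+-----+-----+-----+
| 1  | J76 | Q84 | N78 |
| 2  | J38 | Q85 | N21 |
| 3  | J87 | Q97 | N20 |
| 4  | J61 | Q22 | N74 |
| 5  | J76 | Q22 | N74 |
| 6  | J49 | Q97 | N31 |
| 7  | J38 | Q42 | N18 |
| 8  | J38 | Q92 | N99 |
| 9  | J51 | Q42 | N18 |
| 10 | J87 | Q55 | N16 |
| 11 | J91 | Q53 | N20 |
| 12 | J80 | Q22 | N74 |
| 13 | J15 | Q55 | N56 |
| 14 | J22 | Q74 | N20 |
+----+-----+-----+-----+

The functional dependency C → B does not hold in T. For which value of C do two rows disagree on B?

C=N78: row 1 → B = Q84 ✓
C=N21: row 2 → B = Q85 ✓
C=N20: rows 3, 11, 14 → B takes values {Q97, Q53, Q74} — violation
C=N74: rows 4, 5, 12 → B = Q22, Q22, Q22 ✓
C=N31: row 6 → B = Q97 ✓
C=N18: rows 7, 9 → B = Q42, Q42 ✓
C=N99: row 8 → B = Q92 ✓
C=N16: row 10 → B = Q55 ✓
C=N56: row 13 → B = Q55 ✓
The only C value with inconsistent B is C=N20.

N20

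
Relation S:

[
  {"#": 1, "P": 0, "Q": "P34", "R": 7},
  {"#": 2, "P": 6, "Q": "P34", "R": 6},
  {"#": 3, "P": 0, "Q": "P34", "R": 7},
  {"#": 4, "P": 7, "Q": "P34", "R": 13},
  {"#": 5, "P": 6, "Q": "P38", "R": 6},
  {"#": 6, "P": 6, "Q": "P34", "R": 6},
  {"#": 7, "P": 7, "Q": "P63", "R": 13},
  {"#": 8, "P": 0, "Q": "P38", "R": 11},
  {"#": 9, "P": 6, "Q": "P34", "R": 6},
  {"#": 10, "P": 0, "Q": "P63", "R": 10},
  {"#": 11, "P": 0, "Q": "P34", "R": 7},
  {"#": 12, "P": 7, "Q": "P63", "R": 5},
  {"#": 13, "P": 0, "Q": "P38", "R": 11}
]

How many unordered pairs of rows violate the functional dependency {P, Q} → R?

(P=0, Q=P34): all 3 rows agree on R — 0 pairs.
(P=6, Q=P34): all 3 rows agree on R — 0 pairs.
(P=7, Q=P63): violating pairs (7,12) — 1 pair.
(P=0, Q=P38): all 2 rows agree on R — 0 pairs.

1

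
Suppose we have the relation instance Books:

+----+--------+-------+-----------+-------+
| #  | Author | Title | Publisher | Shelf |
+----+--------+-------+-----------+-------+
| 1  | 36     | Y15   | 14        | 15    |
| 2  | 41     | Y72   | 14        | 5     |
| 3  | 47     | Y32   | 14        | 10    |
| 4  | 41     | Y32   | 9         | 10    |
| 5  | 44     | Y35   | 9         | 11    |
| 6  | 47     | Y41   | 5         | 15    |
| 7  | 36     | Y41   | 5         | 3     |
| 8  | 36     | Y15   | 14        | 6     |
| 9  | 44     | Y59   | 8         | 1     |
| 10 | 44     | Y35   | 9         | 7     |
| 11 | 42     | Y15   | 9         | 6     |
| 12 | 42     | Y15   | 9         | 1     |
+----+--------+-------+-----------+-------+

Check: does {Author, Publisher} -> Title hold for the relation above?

Yes

(Author=36, Publisher=14): rows 1, 8 → Title = Y15, Y15 ✓
(Author=41, Publisher=14): row 2 → Title = Y72 ✓
(Author=47, Publisher=14): row 3 → Title = Y32 ✓
(Author=41, Publisher=9): row 4 → Title = Y32 ✓
(Author=44, Publisher=9): rows 5, 10 → Title = Y35, Y35 ✓
(Author=47, Publisher=5): row 6 → Title = Y41 ✓
(Author=36, Publisher=5): row 7 → Title = Y41 ✓
(Author=44, Publisher=8): row 9 → Title = Y59 ✓
(Author=42, Publisher=9): rows 11, 12 → Title = Y15, Y15 ✓
Every {Author, Publisher} value is associated with a single Title value, so {Author, Publisher} -> Title holds.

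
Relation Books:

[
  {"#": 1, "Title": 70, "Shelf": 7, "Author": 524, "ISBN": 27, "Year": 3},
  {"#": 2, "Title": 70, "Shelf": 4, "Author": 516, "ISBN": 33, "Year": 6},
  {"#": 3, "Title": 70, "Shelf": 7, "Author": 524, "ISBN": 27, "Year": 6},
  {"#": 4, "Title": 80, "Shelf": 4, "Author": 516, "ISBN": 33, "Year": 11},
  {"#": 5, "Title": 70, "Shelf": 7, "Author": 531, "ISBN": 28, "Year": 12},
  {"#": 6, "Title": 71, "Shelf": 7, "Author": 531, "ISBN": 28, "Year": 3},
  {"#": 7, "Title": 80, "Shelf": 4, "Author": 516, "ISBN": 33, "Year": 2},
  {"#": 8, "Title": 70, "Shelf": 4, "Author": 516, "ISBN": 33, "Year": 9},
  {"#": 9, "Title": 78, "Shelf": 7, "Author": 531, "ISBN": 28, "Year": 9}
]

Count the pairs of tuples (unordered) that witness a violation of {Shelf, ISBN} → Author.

0

(Shelf=7, ISBN=27): all 2 rows agree on Author — 0 pairs.
(Shelf=4, ISBN=33): all 4 rows agree on Author — 0 pairs.
(Shelf=7, ISBN=28): all 3 rows agree on Author — 0 pairs.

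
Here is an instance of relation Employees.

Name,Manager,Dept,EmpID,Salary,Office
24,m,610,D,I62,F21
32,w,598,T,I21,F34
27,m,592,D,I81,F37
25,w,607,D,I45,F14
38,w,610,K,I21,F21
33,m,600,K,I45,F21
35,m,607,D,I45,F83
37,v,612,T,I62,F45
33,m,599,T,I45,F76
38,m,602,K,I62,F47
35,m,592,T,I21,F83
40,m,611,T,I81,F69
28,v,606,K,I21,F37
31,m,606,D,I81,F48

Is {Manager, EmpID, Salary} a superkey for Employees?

No

Two distinct rows share (Manager=m, EmpID=D, Salary=I81), so {Manager, EmpID, Salary} does not determine every attribute — not a superkey.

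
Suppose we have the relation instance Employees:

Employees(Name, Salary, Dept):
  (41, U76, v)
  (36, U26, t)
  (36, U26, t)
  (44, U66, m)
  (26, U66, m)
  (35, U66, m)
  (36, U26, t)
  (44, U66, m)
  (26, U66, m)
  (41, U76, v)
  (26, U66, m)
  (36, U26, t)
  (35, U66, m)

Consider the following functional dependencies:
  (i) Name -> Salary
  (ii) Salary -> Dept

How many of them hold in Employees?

2

(i) Name -> Salary: every LHS value maps to a single RHS value — holds.
(ii) Salary -> Dept: every LHS value maps to a single RHS value — holds.
2 of the 2 dependencies hold.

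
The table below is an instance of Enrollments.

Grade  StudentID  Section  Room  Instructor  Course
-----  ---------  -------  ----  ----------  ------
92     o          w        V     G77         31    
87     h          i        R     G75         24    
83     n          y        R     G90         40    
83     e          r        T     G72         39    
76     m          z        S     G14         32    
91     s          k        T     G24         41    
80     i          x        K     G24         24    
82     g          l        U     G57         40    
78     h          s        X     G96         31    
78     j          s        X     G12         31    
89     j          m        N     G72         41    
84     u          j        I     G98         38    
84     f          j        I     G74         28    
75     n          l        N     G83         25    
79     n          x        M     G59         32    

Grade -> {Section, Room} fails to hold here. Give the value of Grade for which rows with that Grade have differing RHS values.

83

Grade=92: 1 row → {Section,Room} = (w, V) ✓
Grade=87: 1 row → {Section,Room} = (i, R) ✓
Grade=83: 2 rows → {Section,Room} takes values {(y, R), (r, T)} — violation
Grade=76: 1 row → {Section,Room} = (z, S) ✓
Grade=91: 1 row → {Section,Room} = (k, T) ✓
Grade=80: 1 row → {Section,Room} = (x, K) ✓
Grade=82: 1 row → {Section,Room} = (l, U) ✓
Grade=78: 2 rows → {Section,Room} = (s, X), (s, X) ✓
Grade=89: 1 row → {Section,Room} = (m, N) ✓
Grade=84: 2 rows → {Section,Room} = (j, I), (j, I) ✓
Grade=75: 1 row → {Section,Room} = (l, N) ✓
Grade=79: 1 row → {Section,Room} = (x, M) ✓
The only Grade value with inconsistent RHS is Grade=83.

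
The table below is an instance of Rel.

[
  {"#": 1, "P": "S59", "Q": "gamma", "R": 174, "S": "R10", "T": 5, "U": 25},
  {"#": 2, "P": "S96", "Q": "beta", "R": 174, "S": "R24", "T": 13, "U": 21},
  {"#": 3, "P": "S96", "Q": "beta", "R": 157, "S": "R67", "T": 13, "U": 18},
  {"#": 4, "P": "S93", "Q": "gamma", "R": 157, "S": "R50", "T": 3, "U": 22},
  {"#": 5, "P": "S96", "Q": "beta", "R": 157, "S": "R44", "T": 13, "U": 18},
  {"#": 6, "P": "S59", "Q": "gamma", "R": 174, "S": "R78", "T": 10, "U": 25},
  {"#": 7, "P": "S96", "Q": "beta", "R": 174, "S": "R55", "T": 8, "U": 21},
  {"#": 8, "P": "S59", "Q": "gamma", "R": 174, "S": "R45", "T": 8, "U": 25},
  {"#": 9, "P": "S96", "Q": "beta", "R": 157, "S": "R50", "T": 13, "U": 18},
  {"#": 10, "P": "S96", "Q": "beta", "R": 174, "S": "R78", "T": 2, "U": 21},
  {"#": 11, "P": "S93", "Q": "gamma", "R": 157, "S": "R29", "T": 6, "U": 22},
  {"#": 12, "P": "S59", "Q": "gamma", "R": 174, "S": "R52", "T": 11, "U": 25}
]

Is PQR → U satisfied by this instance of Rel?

Yes

(P=S59, Q=gamma, R=174): rows 1, 6, 8, 12 → U = 25, 25, 25, 25 ✓
(P=S96, Q=beta, R=174): rows 2, 7, 10 → U = 21, 21, 21 ✓
(P=S96, Q=beta, R=157): rows 3, 5, 9 → U = 18, 18, 18 ✓
(P=S93, Q=gamma, R=157): rows 4, 11 → U = 22, 22 ✓
Every PQR value is associated with a single U value, so PQR → U holds.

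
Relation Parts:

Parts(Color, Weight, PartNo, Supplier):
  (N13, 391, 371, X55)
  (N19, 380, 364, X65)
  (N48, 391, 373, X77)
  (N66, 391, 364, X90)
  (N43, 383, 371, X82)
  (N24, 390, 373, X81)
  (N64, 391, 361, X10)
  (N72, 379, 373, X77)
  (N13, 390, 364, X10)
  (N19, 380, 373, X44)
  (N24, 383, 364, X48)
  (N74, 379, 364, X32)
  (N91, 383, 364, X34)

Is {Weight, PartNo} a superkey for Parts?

Two distinct rows share (Weight=383, PartNo=364), so {Weight, PartNo} does not determine every attribute — not a superkey.

No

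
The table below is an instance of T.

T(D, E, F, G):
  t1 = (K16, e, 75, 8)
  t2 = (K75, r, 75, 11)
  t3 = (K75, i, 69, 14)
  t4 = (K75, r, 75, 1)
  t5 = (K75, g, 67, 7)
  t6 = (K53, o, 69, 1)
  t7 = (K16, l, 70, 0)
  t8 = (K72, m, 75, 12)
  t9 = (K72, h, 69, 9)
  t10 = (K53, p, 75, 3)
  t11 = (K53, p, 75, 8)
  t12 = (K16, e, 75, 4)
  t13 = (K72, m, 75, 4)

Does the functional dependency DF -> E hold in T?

Yes

(D=K16, F=75): rows 1, 12 → E = e, e ✓
(D=K75, F=75): rows 2, 4 → E = r, r ✓
(D=K75, F=69): row 3 → E = i ✓
(D=K75, F=67): row 5 → E = g ✓
(D=K53, F=69): row 6 → E = o ✓
(D=K16, F=70): row 7 → E = l ✓
(D=K72, F=75): rows 8, 13 → E = m, m ✓
(D=K72, F=69): row 9 → E = h ✓
(D=K53, F=75): rows 10, 11 → E = p, p ✓
Every DF value is associated with a single E value, so DF -> E holds.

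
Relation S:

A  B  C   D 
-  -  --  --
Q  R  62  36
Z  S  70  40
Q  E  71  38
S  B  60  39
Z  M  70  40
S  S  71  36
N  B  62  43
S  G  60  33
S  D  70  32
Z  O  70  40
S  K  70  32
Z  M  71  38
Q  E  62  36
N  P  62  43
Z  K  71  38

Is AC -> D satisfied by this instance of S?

No

(A=Q, C=62): 2 rows → D = 36, 36 ✓
(A=Z, C=70): 3 rows → D = 40, 40, 40 ✓
(A=Q, C=71): 1 row → D = 38 ✓
(A=S, C=60): 2 rows → D takes values {39, 33} — violation
(A=S, C=71): 1 row → D = 36 ✓
(A=N, C=62): 2 rows → D = 43, 43 ✓
(A=S, C=70): 2 rows → D = 32, 32 ✓
(A=Z, C=71): 2 rows → D = 38, 38 ✓
Two rows agree on AC but differ on D, so AC -> D does not hold.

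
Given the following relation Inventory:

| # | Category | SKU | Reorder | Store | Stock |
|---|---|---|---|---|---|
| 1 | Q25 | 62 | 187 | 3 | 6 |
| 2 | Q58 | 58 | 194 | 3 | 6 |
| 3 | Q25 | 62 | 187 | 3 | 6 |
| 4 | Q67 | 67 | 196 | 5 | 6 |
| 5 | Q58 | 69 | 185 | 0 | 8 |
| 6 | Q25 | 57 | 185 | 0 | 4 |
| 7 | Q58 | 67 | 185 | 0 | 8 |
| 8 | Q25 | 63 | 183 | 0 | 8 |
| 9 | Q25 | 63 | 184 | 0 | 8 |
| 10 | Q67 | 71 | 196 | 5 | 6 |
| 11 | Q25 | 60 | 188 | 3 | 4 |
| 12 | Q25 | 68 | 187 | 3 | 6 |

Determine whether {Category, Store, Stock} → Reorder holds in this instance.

No

(Category=Q25, Store=3, Stock=6): rows 1, 3, 12 → Reorder = 187, 187, 187 ✓
(Category=Q58, Store=3, Stock=6): row 2 → Reorder = 194 ✓
(Category=Q67, Store=5, Stock=6): rows 4, 10 → Reorder = 196, 196 ✓
(Category=Q58, Store=0, Stock=8): rows 5, 7 → Reorder = 185, 185 ✓
(Category=Q25, Store=0, Stock=4): row 6 → Reorder = 185 ✓
(Category=Q25, Store=0, Stock=8): rows 8, 9 → Reorder takes values {183, 184} — violation
(Category=Q25, Store=3, Stock=4): row 11 → Reorder = 188 ✓
Two rows agree on {Category, Store, Stock} but differ on Reorder, so {Category, Store, Stock} → Reorder does not hold.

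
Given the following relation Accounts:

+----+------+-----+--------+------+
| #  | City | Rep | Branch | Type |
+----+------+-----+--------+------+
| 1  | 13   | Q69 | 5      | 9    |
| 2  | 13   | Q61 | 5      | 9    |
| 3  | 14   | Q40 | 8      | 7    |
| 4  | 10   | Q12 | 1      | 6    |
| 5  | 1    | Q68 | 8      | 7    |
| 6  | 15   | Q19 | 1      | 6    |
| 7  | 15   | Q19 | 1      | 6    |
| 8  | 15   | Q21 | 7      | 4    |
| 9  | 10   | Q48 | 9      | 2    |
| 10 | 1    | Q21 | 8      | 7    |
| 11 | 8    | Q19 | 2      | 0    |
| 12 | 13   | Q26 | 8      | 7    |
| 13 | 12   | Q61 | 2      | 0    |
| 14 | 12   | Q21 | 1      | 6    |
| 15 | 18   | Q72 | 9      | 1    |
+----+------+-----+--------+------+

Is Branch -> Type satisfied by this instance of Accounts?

No

Branch=5: rows 1, 2 → Type = 9, 9 ✓
Branch=8: rows 3, 5, 10, 12 → Type = 7, 7, 7, 7 ✓
Branch=1: rows 4, 6, 7, 14 → Type = 6, 6, 6, 6 ✓
Branch=7: row 8 → Type = 4 ✓
Branch=9: rows 9, 15 → Type takes values {2, 1} — violation
Branch=2: rows 11, 13 → Type = 0, 0 ✓
Two rows agree on Branch but differ on Type, so Branch -> Type does not hold.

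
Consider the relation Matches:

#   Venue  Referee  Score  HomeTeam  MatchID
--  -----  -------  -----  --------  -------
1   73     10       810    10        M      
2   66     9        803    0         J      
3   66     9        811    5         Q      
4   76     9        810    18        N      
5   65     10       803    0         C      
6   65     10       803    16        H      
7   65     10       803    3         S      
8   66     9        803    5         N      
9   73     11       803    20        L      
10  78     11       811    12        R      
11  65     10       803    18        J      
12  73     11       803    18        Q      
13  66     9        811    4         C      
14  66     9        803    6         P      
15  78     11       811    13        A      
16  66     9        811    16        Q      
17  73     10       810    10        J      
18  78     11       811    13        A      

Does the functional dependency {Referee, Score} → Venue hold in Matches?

Yes

(Referee=10, Score=810): rows 1, 17 → Venue = 73, 73 ✓
(Referee=9, Score=803): rows 2, 8, 14 → Venue = 66, 66, 66 ✓
(Referee=9, Score=811): rows 3, 13, 16 → Venue = 66, 66, 66 ✓
(Referee=9, Score=810): row 4 → Venue = 76 ✓
(Referee=10, Score=803): rows 5, 6, 7, 11 → Venue = 65, 65, 65, 65 ✓
(Referee=11, Score=803): rows 9, 12 → Venue = 73, 73 ✓
(Referee=11, Score=811): rows 10, 15, 18 → Venue = 78, 78, 78 ✓
Every {Referee, Score} value is associated with a single Venue value, so {Referee, Score} → Venue holds.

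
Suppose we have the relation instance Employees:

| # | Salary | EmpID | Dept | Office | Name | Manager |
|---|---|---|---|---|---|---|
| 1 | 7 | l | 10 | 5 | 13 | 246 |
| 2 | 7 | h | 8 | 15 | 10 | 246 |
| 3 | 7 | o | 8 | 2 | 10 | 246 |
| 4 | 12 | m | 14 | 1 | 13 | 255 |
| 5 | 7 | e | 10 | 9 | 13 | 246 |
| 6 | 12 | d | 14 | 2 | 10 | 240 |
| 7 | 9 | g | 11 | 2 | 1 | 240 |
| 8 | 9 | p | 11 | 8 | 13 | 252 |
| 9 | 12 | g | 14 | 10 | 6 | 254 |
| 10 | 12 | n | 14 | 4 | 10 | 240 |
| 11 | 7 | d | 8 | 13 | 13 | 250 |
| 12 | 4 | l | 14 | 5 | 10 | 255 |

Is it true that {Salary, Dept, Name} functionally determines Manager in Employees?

(Salary=7, Dept=10, Name=13): rows 1, 5 → Manager = 246, 246 ✓
(Salary=7, Dept=8, Name=10): rows 2, 3 → Manager = 246, 246 ✓
(Salary=12, Dept=14, Name=13): row 4 → Manager = 255 ✓
(Salary=12, Dept=14, Name=10): rows 6, 10 → Manager = 240, 240 ✓
(Salary=9, Dept=11, Name=1): row 7 → Manager = 240 ✓
(Salary=9, Dept=11, Name=13): row 8 → Manager = 252 ✓
(Salary=12, Dept=14, Name=6): row 9 → Manager = 254 ✓
(Salary=7, Dept=8, Name=13): row 11 → Manager = 250 ✓
(Salary=4, Dept=14, Name=10): row 12 → Manager = 255 ✓
Every {Salary, Dept, Name} value is associated with a single Manager value, so {Salary, Dept, Name} -> Manager holds.

Yes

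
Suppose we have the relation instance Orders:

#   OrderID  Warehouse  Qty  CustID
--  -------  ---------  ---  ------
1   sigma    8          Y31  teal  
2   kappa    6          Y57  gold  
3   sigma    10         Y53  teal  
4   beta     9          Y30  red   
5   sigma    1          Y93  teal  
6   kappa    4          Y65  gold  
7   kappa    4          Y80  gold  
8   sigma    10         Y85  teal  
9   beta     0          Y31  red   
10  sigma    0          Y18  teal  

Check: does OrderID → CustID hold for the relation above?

OrderID=sigma: rows 1, 3, 5, 8, 10 → CustID = teal, teal, teal, teal, teal ✓
OrderID=kappa: rows 2, 6, 7 → CustID = gold, gold, gold ✓
OrderID=beta: rows 4, 9 → CustID = red, red ✓
Every OrderID value is associated with a single CustID value, so OrderID → CustID holds.

Yes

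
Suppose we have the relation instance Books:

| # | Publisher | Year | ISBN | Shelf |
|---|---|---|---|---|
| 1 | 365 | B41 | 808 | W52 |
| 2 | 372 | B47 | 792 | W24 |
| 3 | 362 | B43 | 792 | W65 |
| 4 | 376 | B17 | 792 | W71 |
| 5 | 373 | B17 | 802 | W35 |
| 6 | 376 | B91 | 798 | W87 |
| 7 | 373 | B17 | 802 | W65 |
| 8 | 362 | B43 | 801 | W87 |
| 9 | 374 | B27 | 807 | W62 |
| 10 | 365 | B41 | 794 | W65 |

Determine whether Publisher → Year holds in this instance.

No

Publisher=365: rows 1, 10 → Year = B41, B41 ✓
Publisher=372: row 2 → Year = B47 ✓
Publisher=362: rows 3, 8 → Year = B43, B43 ✓
Publisher=376: rows 4, 6 → Year takes values {B17, B91} — violation
Publisher=373: rows 5, 7 → Year = B17, B17 ✓
Publisher=374: row 9 → Year = B27 ✓
Two rows agree on Publisher but differ on Year, so Publisher → Year does not hold.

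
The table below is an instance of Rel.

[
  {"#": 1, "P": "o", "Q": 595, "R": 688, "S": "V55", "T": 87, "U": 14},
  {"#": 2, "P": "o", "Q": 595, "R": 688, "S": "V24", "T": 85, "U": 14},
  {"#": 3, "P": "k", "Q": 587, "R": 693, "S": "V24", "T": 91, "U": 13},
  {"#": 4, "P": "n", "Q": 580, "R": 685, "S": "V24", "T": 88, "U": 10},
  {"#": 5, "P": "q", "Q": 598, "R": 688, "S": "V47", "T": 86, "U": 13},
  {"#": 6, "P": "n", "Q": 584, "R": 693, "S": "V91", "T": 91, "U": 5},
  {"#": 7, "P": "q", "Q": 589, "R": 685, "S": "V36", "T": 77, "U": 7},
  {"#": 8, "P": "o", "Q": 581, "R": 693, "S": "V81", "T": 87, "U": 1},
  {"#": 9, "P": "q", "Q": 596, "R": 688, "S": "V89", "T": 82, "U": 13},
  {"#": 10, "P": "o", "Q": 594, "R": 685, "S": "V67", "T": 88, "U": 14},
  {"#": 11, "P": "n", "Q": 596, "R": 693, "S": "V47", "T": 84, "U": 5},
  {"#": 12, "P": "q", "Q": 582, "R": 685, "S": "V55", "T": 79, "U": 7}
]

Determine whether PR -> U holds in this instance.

(P=o, R=688): rows 1, 2 → U = 14, 14 ✓
(P=k, R=693): row 3 → U = 13 ✓
(P=n, R=685): row 4 → U = 10 ✓
(P=q, R=688): rows 5, 9 → U = 13, 13 ✓
(P=n, R=693): rows 6, 11 → U = 5, 5 ✓
(P=q, R=685): rows 7, 12 → U = 7, 7 ✓
(P=o, R=693): row 8 → U = 1 ✓
(P=o, R=685): row 10 → U = 14 ✓
Every PR value is associated with a single U value, so PR -> U holds.

Yes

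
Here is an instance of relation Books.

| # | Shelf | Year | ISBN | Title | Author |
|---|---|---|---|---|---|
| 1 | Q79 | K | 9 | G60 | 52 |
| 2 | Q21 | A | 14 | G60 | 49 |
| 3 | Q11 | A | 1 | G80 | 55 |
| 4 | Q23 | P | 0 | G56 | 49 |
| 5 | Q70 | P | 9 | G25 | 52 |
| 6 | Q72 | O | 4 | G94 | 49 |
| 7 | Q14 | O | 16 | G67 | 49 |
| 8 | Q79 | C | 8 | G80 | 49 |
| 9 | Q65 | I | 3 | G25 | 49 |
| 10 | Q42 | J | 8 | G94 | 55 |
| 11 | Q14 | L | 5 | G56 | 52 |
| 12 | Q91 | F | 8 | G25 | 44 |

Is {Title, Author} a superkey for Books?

All 12 rows have distinct {Title, Author} values, so {Title, Author} → (all attributes) holds and {Title, Author} is a superkey.

Yes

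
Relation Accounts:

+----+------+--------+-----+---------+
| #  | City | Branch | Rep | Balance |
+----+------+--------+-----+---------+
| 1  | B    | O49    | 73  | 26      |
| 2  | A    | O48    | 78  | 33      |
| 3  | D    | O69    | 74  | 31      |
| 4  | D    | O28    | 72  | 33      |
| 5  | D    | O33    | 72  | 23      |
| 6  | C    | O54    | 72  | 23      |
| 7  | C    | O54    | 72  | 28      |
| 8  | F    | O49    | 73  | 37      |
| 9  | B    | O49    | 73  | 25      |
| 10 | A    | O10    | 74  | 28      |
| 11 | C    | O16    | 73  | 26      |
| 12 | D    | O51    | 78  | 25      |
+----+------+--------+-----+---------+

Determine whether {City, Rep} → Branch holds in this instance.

(City=B, Rep=73): rows 1, 9 → Branch = O49, O49 ✓
(City=A, Rep=78): row 2 → Branch = O48 ✓
(City=D, Rep=74): row 3 → Branch = O69 ✓
(City=D, Rep=72): rows 4, 5 → Branch takes values {O28, O33} — violation
(City=C, Rep=72): rows 6, 7 → Branch = O54, O54 ✓
(City=F, Rep=73): row 8 → Branch = O49 ✓
(City=A, Rep=74): row 10 → Branch = O10 ✓
(City=C, Rep=73): row 11 → Branch = O16 ✓
(City=D, Rep=78): row 12 → Branch = O51 ✓
Two rows agree on {City, Rep} but differ on Branch, so {City, Rep} → Branch does not hold.

No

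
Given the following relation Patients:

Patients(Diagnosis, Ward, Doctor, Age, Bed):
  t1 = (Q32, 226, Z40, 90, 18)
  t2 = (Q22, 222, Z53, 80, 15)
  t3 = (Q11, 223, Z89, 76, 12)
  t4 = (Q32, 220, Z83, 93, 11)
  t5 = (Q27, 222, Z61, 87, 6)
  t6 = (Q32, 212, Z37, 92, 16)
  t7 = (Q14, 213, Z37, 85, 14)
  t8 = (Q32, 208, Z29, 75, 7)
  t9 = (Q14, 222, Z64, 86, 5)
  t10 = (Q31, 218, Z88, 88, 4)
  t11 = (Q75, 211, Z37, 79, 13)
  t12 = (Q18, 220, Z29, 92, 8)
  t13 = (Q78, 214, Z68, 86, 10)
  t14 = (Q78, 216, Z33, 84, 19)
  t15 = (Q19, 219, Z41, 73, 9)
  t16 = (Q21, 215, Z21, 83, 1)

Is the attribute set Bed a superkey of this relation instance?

All 16 rows have distinct Bed values, so Bed → (all attributes) holds and Bed is a superkey.

Yes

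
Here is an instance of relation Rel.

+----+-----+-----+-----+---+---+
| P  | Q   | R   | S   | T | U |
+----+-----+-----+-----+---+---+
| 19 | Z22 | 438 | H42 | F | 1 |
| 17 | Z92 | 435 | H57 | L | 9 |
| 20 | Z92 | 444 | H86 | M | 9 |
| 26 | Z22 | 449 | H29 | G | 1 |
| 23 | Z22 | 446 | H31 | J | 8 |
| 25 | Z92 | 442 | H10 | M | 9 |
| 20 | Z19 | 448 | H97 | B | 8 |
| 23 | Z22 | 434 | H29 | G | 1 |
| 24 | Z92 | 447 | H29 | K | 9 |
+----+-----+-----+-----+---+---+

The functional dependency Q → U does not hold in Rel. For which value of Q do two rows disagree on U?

Z22

Q=Z22: 4 rows → U takes values {1, 8} — violation
Q=Z92: 4 rows → U = 9, 9, 9, 9 ✓
Q=Z19: 1 row → U = 8 ✓
The only Q value with inconsistent U is Q=Z22.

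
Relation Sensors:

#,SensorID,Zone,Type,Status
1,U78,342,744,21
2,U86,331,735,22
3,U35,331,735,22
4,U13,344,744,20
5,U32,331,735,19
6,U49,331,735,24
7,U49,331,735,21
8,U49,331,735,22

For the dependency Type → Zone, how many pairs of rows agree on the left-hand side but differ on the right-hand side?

Type=744: violating pairs (1,4) — 1 pair.
Type=735: all 6 rows agree on Zone — 0 pairs.

1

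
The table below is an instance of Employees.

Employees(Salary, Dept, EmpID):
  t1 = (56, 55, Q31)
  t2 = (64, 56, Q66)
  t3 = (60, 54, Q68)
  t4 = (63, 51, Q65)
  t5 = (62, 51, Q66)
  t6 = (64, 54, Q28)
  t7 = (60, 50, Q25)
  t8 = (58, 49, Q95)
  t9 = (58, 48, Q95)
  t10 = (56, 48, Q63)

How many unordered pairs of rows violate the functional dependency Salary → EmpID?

3

Salary=56: violating pairs (1,10) — 1 pair.
Salary=64: violating pairs (2,6) — 1 pair.
Salary=60: violating pairs (3,7) — 1 pair.
Salary=58: all 2 rows agree on EmpID — 0 pairs.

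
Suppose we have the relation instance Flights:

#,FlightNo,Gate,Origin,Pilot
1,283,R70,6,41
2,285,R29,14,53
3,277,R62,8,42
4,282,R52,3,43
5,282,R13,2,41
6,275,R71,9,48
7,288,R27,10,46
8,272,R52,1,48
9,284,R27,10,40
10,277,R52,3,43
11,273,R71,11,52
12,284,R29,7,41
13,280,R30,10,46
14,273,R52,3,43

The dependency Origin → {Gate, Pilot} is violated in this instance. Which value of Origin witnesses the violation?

10

Origin=6: row 1 → {Gate,Pilot} = (R70, 41) ✓
Origin=14: row 2 → {Gate,Pilot} = (R29, 53) ✓
Origin=8: row 3 → {Gate,Pilot} = (R62, 42) ✓
Origin=3: rows 4, 10, 14 → {Gate,Pilot} = (R52, 43), (R52, 43), (R52, 43) ✓
Origin=2: row 5 → {Gate,Pilot} = (R13, 41) ✓
Origin=9: row 6 → {Gate,Pilot} = (R71, 48) ✓
Origin=10: rows 7, 9, 13 → {Gate,Pilot} takes values {(R27, 46), (R27, 40), (R30, 46)} — violation
Origin=1: row 8 → {Gate,Pilot} = (R52, 48) ✓
Origin=11: row 11 → {Gate,Pilot} = (R71, 52) ✓
Origin=7: row 12 → {Gate,Pilot} = (R29, 41) ✓
The only Origin value with inconsistent RHS is Origin=10.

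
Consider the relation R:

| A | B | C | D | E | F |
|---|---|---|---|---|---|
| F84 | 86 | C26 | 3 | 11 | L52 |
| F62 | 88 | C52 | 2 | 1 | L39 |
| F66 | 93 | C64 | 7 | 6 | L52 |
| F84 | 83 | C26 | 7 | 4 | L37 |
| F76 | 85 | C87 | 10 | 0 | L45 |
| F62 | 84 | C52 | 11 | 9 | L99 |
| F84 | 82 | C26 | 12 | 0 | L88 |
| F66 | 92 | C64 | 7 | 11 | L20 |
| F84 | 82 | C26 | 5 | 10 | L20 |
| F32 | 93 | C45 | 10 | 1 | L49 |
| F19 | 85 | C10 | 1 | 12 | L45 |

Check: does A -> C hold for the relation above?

A=F84: 4 rows → C = C26, C26, C26, C26 ✓
A=F62: 2 rows → C = C52, C52 ✓
A=F66: 2 rows → C = C64, C64 ✓
A=F76: 1 row → C = C87 ✓
A=F32: 1 row → C = C45 ✓
A=F19: 1 row → C = C10 ✓
Every A value is associated with a single C value, so A -> C holds.

Yes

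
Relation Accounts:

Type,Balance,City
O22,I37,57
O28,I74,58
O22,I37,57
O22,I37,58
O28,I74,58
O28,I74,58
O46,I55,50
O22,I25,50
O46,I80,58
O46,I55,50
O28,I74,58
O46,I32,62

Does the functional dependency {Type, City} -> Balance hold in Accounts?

Yes

(Type=O22, City=57): 2 rows → Balance = I37, I37 ✓
(Type=O28, City=58): 4 rows → Balance = I74, I74, I74, I74 ✓
(Type=O22, City=58): 1 row → Balance = I37 ✓
(Type=O46, City=50): 2 rows → Balance = I55, I55 ✓
(Type=O22, City=50): 1 row → Balance = I25 ✓
(Type=O46, City=58): 1 row → Balance = I80 ✓
(Type=O46, City=62): 1 row → Balance = I32 ✓
Every {Type, City} value is associated with a single Balance value, so {Type, City} -> Balance holds.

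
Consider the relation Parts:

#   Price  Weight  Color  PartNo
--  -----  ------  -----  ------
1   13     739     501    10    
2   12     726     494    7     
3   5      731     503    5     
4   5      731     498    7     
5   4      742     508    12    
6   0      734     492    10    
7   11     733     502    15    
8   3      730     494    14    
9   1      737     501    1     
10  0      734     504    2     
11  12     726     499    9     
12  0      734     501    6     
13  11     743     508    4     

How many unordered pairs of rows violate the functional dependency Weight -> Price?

0

Weight=726: all 2 rows agree on Price — 0 pairs.
Weight=731: all 2 rows agree on Price — 0 pairs.
Weight=734: all 3 rows agree on Price — 0 pairs.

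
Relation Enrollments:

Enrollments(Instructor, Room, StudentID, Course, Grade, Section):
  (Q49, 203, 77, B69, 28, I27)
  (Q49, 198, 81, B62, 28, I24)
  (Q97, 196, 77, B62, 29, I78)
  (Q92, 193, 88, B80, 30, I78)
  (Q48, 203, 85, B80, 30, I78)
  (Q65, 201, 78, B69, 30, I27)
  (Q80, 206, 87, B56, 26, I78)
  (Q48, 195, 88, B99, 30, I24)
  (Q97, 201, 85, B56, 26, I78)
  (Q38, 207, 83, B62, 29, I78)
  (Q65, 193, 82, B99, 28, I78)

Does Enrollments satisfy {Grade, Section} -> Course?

(Grade=28, Section=I27): 1 row → Course = B69 ✓
(Grade=28, Section=I24): 1 row → Course = B62 ✓
(Grade=29, Section=I78): 2 rows → Course = B62, B62 ✓
(Grade=30, Section=I78): 2 rows → Course = B80, B80 ✓
(Grade=30, Section=I27): 1 row → Course = B69 ✓
(Grade=26, Section=I78): 2 rows → Course = B56, B56 ✓
(Grade=30, Section=I24): 1 row → Course = B99 ✓
(Grade=28, Section=I78): 1 row → Course = B99 ✓
Every {Grade, Section} value is associated with a single Course value, so {Grade, Section} -> Course holds.

Yes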